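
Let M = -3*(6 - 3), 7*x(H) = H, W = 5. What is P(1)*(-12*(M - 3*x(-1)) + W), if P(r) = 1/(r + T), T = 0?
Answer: 755/7 ≈ 107.86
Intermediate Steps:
x(H) = H/7
M = -9 (M = -3*3 = -9)
P(r) = 1/r (P(r) = 1/(r + 0) = 1/r)
P(1)*(-12*(M - 3*x(-1)) + W) = (-12*(-9 - 3*(-1)/7) + 5)/1 = 1*(-12*(-9 - 3*(-1/7)) + 5) = 1*(-12*(-9 + 3/7) + 5) = 1*(-12*(-60/7) + 5) = 1*(720/7 + 5) = 1*(755/7) = 755/7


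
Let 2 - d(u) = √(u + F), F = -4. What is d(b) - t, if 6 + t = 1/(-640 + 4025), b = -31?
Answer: 27079/3385 - I*√35 ≈ 7.9997 - 5.9161*I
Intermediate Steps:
d(u) = 2 - √(-4 + u) (d(u) = 2 - √(u - 4) = 2 - √(-4 + u))
t = -20309/3385 (t = -6 + 1/(-640 + 4025) = -6 + 1/3385 = -20309/3385 ≈ -5.9997)
d(b) - t = (2 - √(-4 - 31)) - 1*(-20309/3385) = (2 - √(-35)) + 20309/3385 = (2 - I*√35) + 20309/3385 = 27079/3385 - I*√35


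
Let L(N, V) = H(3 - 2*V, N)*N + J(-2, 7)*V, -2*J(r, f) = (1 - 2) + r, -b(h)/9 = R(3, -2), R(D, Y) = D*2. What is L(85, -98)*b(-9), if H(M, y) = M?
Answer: -905472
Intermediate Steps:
R(D, Y) = 2*D
b(h) = -54 (b(h) = -18*3 = -9*6 = -54)
J(r, f) = 1/2 - r/2 (J(r, f) = -((1 - 2) + r)/2 = -(-1 + r)/2 = 1/2 - r/2)
L(N, V) = 3*V/2 + N*(3 - 2*V) (L(N, V) = (3 - 2*V)*N + (1/2 - 1/2*(-2))*V = N*(3 - 2*V) + (1/2 + 1)*V = N*(3 - 2*V) + 3*V/2 = 3*V/2 + N*(3 - 2*V))
L(85, -98)*b(-9) = ((3/2)*(-98) - 1*85*(-3 + 2*(-98)))*(-54) = (-147 - 1*85*(-3 - 196))*(-54) = (-147 - 1*85*(-199))*(-54) = (-147 + 16915)*(-54) = 16768*(-54) = -905472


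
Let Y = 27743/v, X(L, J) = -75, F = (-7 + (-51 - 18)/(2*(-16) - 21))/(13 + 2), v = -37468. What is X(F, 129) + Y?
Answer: -2837843/37468 ≈ -75.740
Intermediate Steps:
F = -302/795 (F = (-7 - 69/(-32 - 21))/15 = (-7 - 69/(-53))*(1/15) = (-7 - 69*(-1/53))*(1/15) = (-7 + 69/53)*(1/15) = -302/53*1/15 = -302/795 ≈ -0.37987)
Y = -27743/37468 (Y = 27743/(-37468) = 27743*(-1/37468) = -27743/37468 ≈ -0.74045)
X(F, 129) + Y = -75 - 27743/37468 = -2837843/37468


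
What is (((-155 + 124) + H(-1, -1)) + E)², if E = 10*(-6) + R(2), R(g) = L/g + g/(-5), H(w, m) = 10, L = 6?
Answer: 153664/25 ≈ 6146.6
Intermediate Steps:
R(g) = 6/g - g/5 (R(g) = 6/g + g/(-5) = 6/g + g*(-⅕) = 6/g - g/5)
E = -287/5 (E = 10*(-6) + (6/2 - ⅕*2) = -60 + (6*(½) - ⅖) = -60 + (3 - ⅖) = -60 + 13/5 = -287/5 ≈ -57.400)
(((-155 + 124) + H(-1, -1)) + E)² = (((-155 + 124) + 10) - 287/5)² = ((-31 + 10) - 287/5)² = (-21 - 287/5)² = (-392/5)² = 153664/25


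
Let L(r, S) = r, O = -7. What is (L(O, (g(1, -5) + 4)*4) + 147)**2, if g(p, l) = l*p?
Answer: 19600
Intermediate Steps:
(L(O, (g(1, -5) + 4)*4) + 147)**2 = (-7 + 147)**2 = 140**2 = 19600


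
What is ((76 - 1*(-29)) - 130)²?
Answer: 625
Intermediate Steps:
((76 - 1*(-29)) - 130)² = ((76 + 29) - 130)² = (105 - 130)² = (-25)² = 625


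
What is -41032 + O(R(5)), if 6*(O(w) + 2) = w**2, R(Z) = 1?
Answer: -246203/6 ≈ -41034.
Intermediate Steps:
O(w) = -2 + w**2/6
-41032 + O(R(5)) = -41032 + (-2 + (1/6)*1**2) = -41032 + (-2 + (1/6)*1) = -41032 + (-2 + 1/6) = -41032 - 11/6 = -246203/6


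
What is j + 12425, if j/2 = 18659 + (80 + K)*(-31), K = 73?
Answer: 40257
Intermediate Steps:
j = 27832 (j = 2*(18659 + (80 + 73)*(-31)) = 2*(18659 + 153*(-31)) = 2*(18659 - 4743) = 2*13916 = 27832)
j + 12425 = 27832 + 12425 = 40257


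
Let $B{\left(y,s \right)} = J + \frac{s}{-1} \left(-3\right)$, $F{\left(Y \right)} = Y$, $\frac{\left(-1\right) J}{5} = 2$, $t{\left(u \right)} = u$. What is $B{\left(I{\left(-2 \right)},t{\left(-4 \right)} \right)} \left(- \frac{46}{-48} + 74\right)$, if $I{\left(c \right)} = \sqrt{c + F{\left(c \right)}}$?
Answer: $- \frac{19789}{12} \approx -1649.1$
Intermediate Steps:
$J = -10$ ($J = \left(-5\right) 2 = -10$)
$I{\left(c \right)} = \sqrt{2} \sqrt{c}$ ($I{\left(c \right)} = \sqrt{c + c} = \sqrt{2 c} = \sqrt{2} \sqrt{c}$)
$B{\left(y,s \right)} = -10 + 3 s$ ($B{\left(y,s \right)} = -10 + \frac{s}{-1} \left(-3\right) = -10 + s \left(-1\right) \left(-3\right) = -10 + - s \left(-3\right) = -10 + 3 s$)
$B{\left(I{\left(-2 \right)},t{\left(-4 \right)} \right)} \left(- \frac{46}{-48} + 74\right) = \left(-10 + 3 \left(-4\right)\right) \left(- \frac{46}{-48} + 74\right) = \left(-10 - 12\right) \left(\left(-46\right) \left(- \frac{1}{48}\right) + 74\right) = - 22 \left(\frac{23}{24} + 74\right) = \left(-22\right) \frac{1799}{24} = - \frac{19789}{12}$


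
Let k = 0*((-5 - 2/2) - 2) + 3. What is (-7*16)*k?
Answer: -336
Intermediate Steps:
k = 3 (k = 0*((-5 - 2*1/2) - 2) + 3 = 0*((-5 - 1) - 2) + 3 = 0*(-6 - 2) + 3 = 0*(-8) + 3 = 0 + 3 = 3)
(-7*16)*k = -7*16*3 = -112*3 = -336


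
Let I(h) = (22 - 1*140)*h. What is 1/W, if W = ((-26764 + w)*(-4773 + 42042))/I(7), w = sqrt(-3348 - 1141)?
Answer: 22107064/26696387898765 + 55342*I/26696387898765 ≈ 8.2809e-7 + 2.073e-9*I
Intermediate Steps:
w = 67*I (w = sqrt(-4489) = 67*I ≈ 67.0*I)
I(h) = -118*h (I(h) = (22 - 140)*h = -118*h)
W = 498733758/413 - 2497023*I/826 (W = ((-26764 + 67*I)*(-4773 + 42042))/((-118*7)) = ((-26764 + 67*I)*37269)/(-826) = (-997467516 + 2497023*I)*(-1/826) = 498733758/413 - 2497023*I/826 ≈ 1.2076e+6 - 3023.0*I)
1/W = 1/(498733758/413 - 2497023*I/826) = 682276*(498733758/413 + 2497023*I/826)/994947680599072785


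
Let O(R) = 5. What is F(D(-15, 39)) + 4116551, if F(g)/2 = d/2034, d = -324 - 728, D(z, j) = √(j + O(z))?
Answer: 4186531315/1017 ≈ 4.1165e+6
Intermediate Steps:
D(z, j) = √(5 + j) (D(z, j) = √(j + 5) = √(5 + j))
d = -1052
F(g) = -1052/1017 (F(g) = 2*(-1052/2034) = 2*(-1052*1/2034) = 2*(-526/1017) = -1052/1017)
F(D(-15, 39)) + 4116551 = -1052/1017 + 4116551 = 4186531315/1017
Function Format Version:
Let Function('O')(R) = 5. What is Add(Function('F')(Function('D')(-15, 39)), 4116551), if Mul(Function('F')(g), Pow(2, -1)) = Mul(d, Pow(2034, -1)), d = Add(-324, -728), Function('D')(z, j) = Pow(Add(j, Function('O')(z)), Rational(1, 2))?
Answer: Rational(4186531315, 1017) ≈ 4.1165e+6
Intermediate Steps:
Function('D')(z, j) = Pow(Add(5, j), Rational(1, 2)) (Function('D')(z, j) = Pow(Add(j, 5), Rational(1, 2)) = Pow(Add(5, j), Rational(1, 2)))
d = -1052
Function('F')(g) = Rational(-1052, 1017) (Function('F')(g) = Mul(2, Mul(-1052, Pow(2034, -1))) = Mul(2, Mul(-1052, Rational(1, 2034))) = Mul(2, Rational(-526, 1017)) = Rational(-1052, 1017))
Add(Function('F')(Function('D')(-15, 39)), 4116551) = Add(Rational(-1052, 1017), 4116551) = Rational(4186531315, 1017)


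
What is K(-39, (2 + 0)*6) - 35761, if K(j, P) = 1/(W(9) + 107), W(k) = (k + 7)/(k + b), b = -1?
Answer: -3897948/109 ≈ -35761.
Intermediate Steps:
W(k) = (7 + k)/(-1 + k) (W(k) = (k + 7)/(k - 1) = (7 + k)/(-1 + k))
K(j, P) = 1/109 (K(j, P) = 1/((7 + 9)/(-1 + 9) + 107) = 1/(16/8 + 107) = 1/((1/8)*16 + 107) = 1/(2 + 107) = 1/109)
K(-39, (2 + 0)*6) - 35761 = 1/109 - 35761 = -3897948/109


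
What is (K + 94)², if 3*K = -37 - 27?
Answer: 47524/9 ≈ 5280.4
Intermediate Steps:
K = -64/3 (K = (-37 - 27)/3 = (⅓)*(-64) = -64/3 ≈ -21.333)
(K + 94)² = (-64/3 + 94)² = (218/3)² = 47524/9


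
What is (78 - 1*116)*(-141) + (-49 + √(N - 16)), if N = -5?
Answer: 5309 + I*√21 ≈ 5309.0 + 4.5826*I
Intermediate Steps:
(78 - 1*116)*(-141) + (-49 + √(N - 16)) = (78 - 1*116)*(-141) + (-49 + √(-5 - 16)) = (78 - 116)*(-141) + (-49 + √(-21)) = -38*(-141) + (-49 + I*√21) = 5358 + (-49 + I*√21) = 5309 + I*√21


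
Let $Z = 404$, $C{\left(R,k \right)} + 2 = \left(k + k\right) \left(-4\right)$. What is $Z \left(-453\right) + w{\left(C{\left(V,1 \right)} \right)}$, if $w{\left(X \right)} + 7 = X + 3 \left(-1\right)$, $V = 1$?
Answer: $-183032$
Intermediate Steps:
$C{\left(R,k \right)} = -2 - 8 k$ ($C{\left(R,k \right)} = -2 + \left(k + k\right) \left(-4\right) = -2 + 2 k \left(-4\right) = -2 - 8 k$)
$w{\left(X \right)} = -10 + X$ ($w{\left(X \right)} = -7 + \left(X + 3 \left(-1\right)\right) = -7 + \left(X - 3\right) = -7 + \left(-3 + X\right) = -10 + X$)
$Z \left(-453\right) + w{\left(C{\left(V,1 \right)} \right)} = 404 \left(-453\right) - 20 = -183012 - 20 = -183032$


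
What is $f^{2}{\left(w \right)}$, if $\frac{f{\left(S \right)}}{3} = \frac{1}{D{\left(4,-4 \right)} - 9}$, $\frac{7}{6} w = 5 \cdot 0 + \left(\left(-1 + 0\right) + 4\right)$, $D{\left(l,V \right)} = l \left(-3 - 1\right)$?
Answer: $\frac{9}{625} \approx 0.0144$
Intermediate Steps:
$D{\left(l,V \right)} = - 4 l$ ($D{\left(l,V \right)} = l \left(-4\right) = - 4 l$)
$w = \frac{18}{7}$ ($w = \frac{6 \left(5 \cdot 0 + \left(\left(-1 + 0\right) + 4\right)\right)}{7} = \frac{6 \left(0 + \left(-1 + 4\right)\right)}{7} = \frac{6 \left(0 + 3\right)}{7} = \frac{6}{7} \cdot 3 = \frac{18}{7} \approx 2.5714$)
$f{\left(S \right)} = - \frac{3}{25}$ ($f{\left(S \right)} = \frac{3}{\left(-4\right) 4 - 9} = \frac{3}{-16 - 9} = \frac{3}{-25} = 3 \left(- \frac{1}{25}\right) = - \frac{3}{25}$)
$f^{2}{\left(w \right)} = \left(- \frac{3}{25}\right)^{2} = \frac{9}{625}$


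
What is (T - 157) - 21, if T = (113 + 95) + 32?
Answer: 62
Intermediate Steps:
T = 240 (T = 208 + 32 = 240)
(T - 157) - 21 = (240 - 157) - 21 = 83 - 21 = 62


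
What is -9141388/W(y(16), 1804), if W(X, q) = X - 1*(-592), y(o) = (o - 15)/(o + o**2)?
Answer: -2486457536/161025 ≈ -15441.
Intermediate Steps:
y(o) = (-15 + o)/(o + o**2)
W(X, q) = 592 + X (W(X, q) = X + 592 = 592 + X)
-9141388/W(y(16), 1804) = -9141388/(592 + (-15 + 16)/(16*(1 + 16))) = -9141388/(592 + (1/16)*1/17) = -9141388/(592 + (1/16)*(1/17)*1) = -9141388/(592 + 1/272) = -9141388/161025/272 = -9141388*272/161025 = -2486457536/161025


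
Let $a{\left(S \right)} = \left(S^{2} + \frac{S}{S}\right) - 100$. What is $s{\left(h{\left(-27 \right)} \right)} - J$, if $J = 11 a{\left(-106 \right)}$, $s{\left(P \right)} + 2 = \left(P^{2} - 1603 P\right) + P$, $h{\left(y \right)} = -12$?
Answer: $-103141$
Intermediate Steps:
$a{\left(S \right)} = -99 + S^{2}$ ($a{\left(S \right)} = \left(S^{2} + 1\right) - 100 = \left(1 + S^{2}\right) - 100 = -99 + S^{2}$)
$s{\left(P \right)} = -2 + P^{2} - 1602 P$ ($s{\left(P \right)} = -2 + \left(\left(P^{2} - 1603 P\right) + P\right) = -2 + \left(P^{2} - 1602 P\right) = -2 + P^{2} - 1602 P$)
$J = 122507$ ($J = 11 \left(-99 + \left(-106\right)^{2}\right) = 11 \left(-99 + 11236\right) = 11 \cdot 11137 = 122507$)
$s{\left(h{\left(-27 \right)} \right)} - J = \left(-2 + \left(-12\right)^{2} - -19224\right) - 122507 = \left(-2 + 144 + 19224\right) - 122507 = 19366 - 122507 = -103141$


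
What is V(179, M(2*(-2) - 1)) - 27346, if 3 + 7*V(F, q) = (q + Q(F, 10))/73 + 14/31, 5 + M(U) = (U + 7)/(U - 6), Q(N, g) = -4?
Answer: -4765134414/174251 ≈ -27346.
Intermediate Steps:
M(U) = -5 + (7 + U)/(-6 + U) (M(U) = -5 + (U + 7)/(U - 6) = -5 + (7 + U)/(-6 + U))
V(F, q) = -5891/15841 + q/511 (V(F, q) = -3/7 + ((q - 4)/73 + 14/31)/7 = -3/7 + ((-4 + q)*(1/73) + 14*(1/31))/7 = -3/7 + ((-4/73 + q/73) + 14/31)/7 = -3/7 + (898/2263 + q/73)/7 = -3/7 + (898/15841 + q/511) = -5891/15841 + q/511)
V(179, M(2*(-2) - 1)) - 27346 = (-5891/15841 + ((37 - 4*(2*(-2) - 1))/(-6 + (2*(-2) - 1)))/511) - 27346 = (-5891/15841 + ((37 - 4*(-4 - 1))/(-6 + (-4 - 1)))/511) - 27346 = (-5891/15841 + ((37 - 4*(-5))/(-6 - 5))/511) - 27346 = (-5891/15841 + ((37 + 20)/(-11))/511) - 27346 = (-5891/15841 + (-1/11*57)/511) - 27346 = (-5891/15841 + (1/511)*(-57/11)) - 27346 = (-5891/15841 - 57/5621) - 27346 = -66568/174251 - 27346 = -4765134414/174251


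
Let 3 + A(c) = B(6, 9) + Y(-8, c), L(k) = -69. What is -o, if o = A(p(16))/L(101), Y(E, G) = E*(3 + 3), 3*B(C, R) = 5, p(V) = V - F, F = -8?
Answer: -148/207 ≈ -0.71498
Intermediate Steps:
p(V) = 8 + V (p(V) = V - 1*(-8) = V + 8 = 8 + V)
B(C, R) = 5/3 (B(C, R) = (1/3)*5 = 5/3)
Y(E, G) = 6*E (Y(E, G) = E*6 = 6*E)
A(c) = -148/3 (A(c) = -3 + (5/3 + 6*(-8)) = -3 + (5/3 - 48) = -3 - 139/3 = -148/3)
o = 148/207 (o = -148/3/(-69) = -148/3*(-1/69) = 148/207 ≈ 0.71498)
-o = -1*148/207 = -148/207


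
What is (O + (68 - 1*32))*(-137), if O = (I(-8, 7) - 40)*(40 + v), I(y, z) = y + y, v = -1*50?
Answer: -81652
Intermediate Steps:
v = -50
I(y, z) = 2*y
O = 560 (O = (2*(-8) - 40)*(40 - 50) = (-16 - 40)*(-10) = -56*(-10) = 560)
(O + (68 - 1*32))*(-137) = (560 + (68 - 1*32))*(-137) = (560 + (68 - 32))*(-137) = (560 + 36)*(-137) = 596*(-137) = -81652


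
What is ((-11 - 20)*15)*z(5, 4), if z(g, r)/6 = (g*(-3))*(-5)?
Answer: -209250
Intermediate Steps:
z(g, r) = 90*g (z(g, r) = 6*((g*(-3))*(-5)) = 6*(-3*g*(-5)) = 6*(15*g) = 90*g)
((-11 - 20)*15)*z(5, 4) = ((-11 - 20)*15)*(90*5) = -31*15*450 = -465*450 = -209250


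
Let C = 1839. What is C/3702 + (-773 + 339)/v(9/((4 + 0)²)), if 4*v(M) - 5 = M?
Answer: -34221027/109826 ≈ -311.59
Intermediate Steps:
v(M) = 5/4 + M/4
C/3702 + (-773 + 339)/v(9/((4 + 0)²)) = 1839/3702 + (-773 + 339)/(5/4 + (9/((4 + 0)²))/4) = 1839*(1/3702) - 434/(5/4 + (9/(4²))/4) = 613/1234 - 434/(5/4 + (9/16)/4) = 613/1234 - 434/(5/4 + (9*(1/16))/4) = 613/1234 - 434/(5/4 + (¼)*(9/16)) = 613/1234 - 434/(5/4 + 9/64) = 613/1234 - 434/89/64 = 613/1234 - 434*64/89 = 613/1234 - 27776/89 = -34221027/109826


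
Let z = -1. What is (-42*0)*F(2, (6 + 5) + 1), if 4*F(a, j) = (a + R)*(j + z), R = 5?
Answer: 0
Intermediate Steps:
F(a, j) = (-1 + j)*(5 + a)/4 (F(a, j) = ((a + 5)*(j - 1))/4 = ((5 + a)*(-1 + j))/4 = ((-1 + j)*(5 + a))/4 = (-1 + j)*(5 + a)/4)
(-42*0)*F(2, (6 + 5) + 1) = (-42*0)*(-5/4 - ¼*2 + 5*((6 + 5) + 1)/4 + (¼)*2*((6 + 5) + 1)) = 0*(-5/4 - ½ + 5*(11 + 1)/4 + (¼)*2*(11 + 1)) = 0*(-5/4 - ½ + (5/4)*12 + (¼)*2*12) = 0*(-5/4 - ½ + 15 + 6) = 0*(77/4) = 0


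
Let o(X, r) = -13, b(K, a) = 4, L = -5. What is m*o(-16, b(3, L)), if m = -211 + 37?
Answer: 2262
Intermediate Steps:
m = -174
m*o(-16, b(3, L)) = -174*(-13) = 2262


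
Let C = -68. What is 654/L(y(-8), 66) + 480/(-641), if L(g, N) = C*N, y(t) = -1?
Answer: -428909/479468 ≈ -0.89455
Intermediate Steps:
L(g, N) = -68*N
654/L(y(-8), 66) + 480/(-641) = 654/((-68*66)) + 480/(-641) = 654/(-4488) + 480*(-1/641) = 654*(-1/4488) - 480/641 = -109/748 - 480/641 = -428909/479468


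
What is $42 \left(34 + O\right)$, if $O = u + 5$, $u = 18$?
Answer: $2394$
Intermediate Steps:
$O = 23$ ($O = 18 + 5 = 23$)
$42 \left(34 + O\right) = 42 \left(34 + 23\right) = 42 \cdot 57 = 2394$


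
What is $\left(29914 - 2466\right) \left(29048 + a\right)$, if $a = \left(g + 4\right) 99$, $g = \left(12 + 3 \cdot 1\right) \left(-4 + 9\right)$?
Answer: $1011980312$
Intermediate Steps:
$g = 75$ ($g = \left(12 + 3\right) 5 = 15 \cdot 5 = 75$)
$a = 7821$ ($a = \left(75 + 4\right) 99 = 79 \cdot 99 = 7821$)
$\left(29914 - 2466\right) \left(29048 + a\right) = \left(29914 - 2466\right) \left(29048 + 7821\right) = 27448 \cdot 36869 = 1011980312$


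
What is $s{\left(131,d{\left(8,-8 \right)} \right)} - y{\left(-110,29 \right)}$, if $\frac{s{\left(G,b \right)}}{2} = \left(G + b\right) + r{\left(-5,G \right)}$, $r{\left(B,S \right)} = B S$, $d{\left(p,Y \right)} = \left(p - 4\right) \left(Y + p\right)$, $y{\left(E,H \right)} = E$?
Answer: $-938$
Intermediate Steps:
$d{\left(p,Y \right)} = \left(-4 + p\right) \left(Y + p\right)$
$s{\left(G,b \right)} = - 8 G + 2 b$ ($s{\left(G,b \right)} = 2 \left(\left(G + b\right) - 5 G\right) = 2 \left(b - 4 G\right) = - 8 G + 2 b$)
$s{\left(131,d{\left(8,-8 \right)} \right)} - y{\left(-110,29 \right)} = \left(\left(-8\right) 131 + 2 \left(8^{2} - -32 - 32 - 64\right)\right) - -110 = \left(-1048 + 2 \left(64 + 32 - 32 - 64\right)\right) + 110 = \left(-1048 + 2 \cdot 0\right) + 110 = \left(-1048 + 0\right) + 110 = -1048 + 110 = -938$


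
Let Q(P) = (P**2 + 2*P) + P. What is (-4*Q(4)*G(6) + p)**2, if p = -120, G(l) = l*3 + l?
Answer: 7884864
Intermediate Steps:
G(l) = 4*l (G(l) = 3*l + l = 4*l)
Q(P) = P**2 + 3*P
(-4*Q(4)*G(6) + p)**2 = (-4*4*(3 + 4)*4*6 - 120)**2 = (-4*4*7*24 - 120)**2 = (-112*24 - 120)**2 = (-4*672 - 120)**2 = (-2688 - 120)**2 = (-2808)**2 = 7884864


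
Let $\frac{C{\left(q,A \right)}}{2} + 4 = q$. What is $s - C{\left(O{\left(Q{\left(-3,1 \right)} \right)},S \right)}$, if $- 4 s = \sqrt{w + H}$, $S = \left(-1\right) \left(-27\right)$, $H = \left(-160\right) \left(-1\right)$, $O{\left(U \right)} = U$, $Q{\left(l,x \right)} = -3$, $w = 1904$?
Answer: $14 - \sqrt{129} \approx 2.6422$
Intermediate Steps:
$H = 160$
$S = 27$
$C{\left(q,A \right)} = -8 + 2 q$
$s = - \sqrt{129}$ ($s = - \frac{\sqrt{1904 + 160}}{4} = - \frac{\sqrt{2064}}{4} = - \frac{4 \sqrt{129}}{4} = - \sqrt{129} \approx -11.358$)
$s - C{\left(O{\left(Q{\left(-3,1 \right)} \right)},S \right)} = - \sqrt{129} - \left(-8 + 2 \left(-3\right)\right) = - \sqrt{129} - \left(-8 - 6\right) = - \sqrt{129} - -14 = - \sqrt{129} + 14 = 14 - \sqrt{129}$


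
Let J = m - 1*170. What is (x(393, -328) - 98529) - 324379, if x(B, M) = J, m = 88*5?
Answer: -422638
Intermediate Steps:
m = 440
J = 270 (J = 440 - 1*170 = 440 - 170 = 270)
x(B, M) = 270
(x(393, -328) - 98529) - 324379 = (270 - 98529) - 324379 = -98259 - 324379 = -422638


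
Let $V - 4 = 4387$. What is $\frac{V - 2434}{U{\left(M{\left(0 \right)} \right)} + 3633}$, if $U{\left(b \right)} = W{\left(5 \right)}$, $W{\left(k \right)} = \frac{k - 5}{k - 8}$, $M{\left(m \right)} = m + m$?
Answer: $\frac{1957}{3633} \approx 0.53867$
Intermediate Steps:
$M{\left(m \right)} = 2 m$
$V = 4391$ ($V = 4 + 4387 = 4391$)
$W{\left(k \right)} = \frac{-5 + k}{-8 + k}$
$U{\left(b \right)} = 0$ ($U{\left(b \right)} = \frac{-5 + 5}{-8 + 5} = \frac{1}{-3} \cdot 0 = \left(- \frac{1}{3}\right) 0 = 0$)
$\frac{V - 2434}{U{\left(M{\left(0 \right)} \right)} + 3633} = \frac{4391 - 2434}{0 + 3633} = \frac{1957}{3633}$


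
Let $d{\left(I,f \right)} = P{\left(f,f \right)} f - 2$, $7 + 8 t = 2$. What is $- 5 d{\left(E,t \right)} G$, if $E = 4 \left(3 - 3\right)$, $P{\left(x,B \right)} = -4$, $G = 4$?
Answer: $-10$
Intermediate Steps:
$t = - \frac{5}{8}$ ($t = - \frac{7}{8} + \frac{1}{8} \cdot 2 = - \frac{7}{8} + \frac{1}{4} = - \frac{5}{8} \approx -0.625$)
$E = 0$ ($E = 4 \cdot 0 = 0$)
$d{\left(I,f \right)} = -2 - 4 f$ ($d{\left(I,f \right)} = - 4 f - 2 = -2 - 4 f$)
$- 5 d{\left(E,t \right)} G = - 5 \left(-2 - - \frac{5}{2}\right) 4 = - 5 \left(-2 + \frac{5}{2}\right) 4 = \left(-5\right) \frac{1}{2} \cdot 4 = \left(- \frac{5}{2}\right) 4 = -10$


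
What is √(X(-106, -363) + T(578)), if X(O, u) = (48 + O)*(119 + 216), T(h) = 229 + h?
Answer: I*√18623 ≈ 136.47*I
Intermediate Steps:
X(O, u) = 16080 + 335*O (X(O, u) = (48 + O)*335 = 16080 + 335*O)
√(X(-106, -363) + T(578)) = √((16080 + 335*(-106)) + (229 + 578)) = √((16080 - 35510) + 807) = √(-19430 + 807) = √(-18623) = I*√18623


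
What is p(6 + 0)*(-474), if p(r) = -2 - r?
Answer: 3792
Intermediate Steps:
p(6 + 0)*(-474) = (-2 - (6 + 0))*(-474) = (-2 - 1*6)*(-474) = (-2 - 6)*(-474) = -8*(-474) = 3792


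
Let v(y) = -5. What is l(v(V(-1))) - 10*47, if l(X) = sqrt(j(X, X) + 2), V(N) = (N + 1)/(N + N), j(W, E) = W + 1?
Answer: -470 + I*sqrt(2) ≈ -470.0 + 1.4142*I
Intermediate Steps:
j(W, E) = 1 + W
V(N) = (1 + N)/(2*N) (V(N) = (1 + N)/((2*N)) = (1 + N)*(1/(2*N)) = (1 + N)/(2*N))
l(X) = sqrt(3 + X) (l(X) = sqrt((1 + X) + 2) = sqrt(3 + X))
l(v(V(-1))) - 10*47 = sqrt(3 - 5) - 10*47 = sqrt(-2) - 470 = I*sqrt(2) - 470 = -470 + I*sqrt(2)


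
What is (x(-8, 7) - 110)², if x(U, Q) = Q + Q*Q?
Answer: 2916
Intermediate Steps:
x(U, Q) = Q + Q²
(x(-8, 7) - 110)² = (7*(1 + 7) - 110)² = (7*8 - 110)² = (56 - 110)² = (-54)² = 2916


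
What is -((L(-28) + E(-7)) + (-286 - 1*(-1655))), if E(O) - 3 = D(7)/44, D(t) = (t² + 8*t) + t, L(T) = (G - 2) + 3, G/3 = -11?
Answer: -14768/11 ≈ -1342.5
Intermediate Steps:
G = -33 (G = 3*(-11) = -33)
L(T) = -32 (L(T) = (-33 - 2) + 3 = -35 + 3 = -32)
D(t) = t² + 9*t
E(O) = 61/11 (E(O) = 3 + (7*(9 + 7))/44 = 3 + (7*16)*(1/44) = 3 + 112*(1/44) = 3 + 28/11 = 61/11)
-((L(-28) + E(-7)) + (-286 - 1*(-1655))) = -((-32 + 61/11) + (-286 - 1*(-1655))) = -(-291/11 + (-286 + 1655)) = -(-291/11 + 1369) = -1*14768/11 = -14768/11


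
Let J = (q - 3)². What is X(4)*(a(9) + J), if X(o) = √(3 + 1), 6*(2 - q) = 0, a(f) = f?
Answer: 20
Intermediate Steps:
q = 2 (q = 2 - ⅙*0 = 2 + 0 = 2)
X(o) = 2 (X(o) = √4 = 2)
J = 1 (J = (2 - 3)² = (-1)² = 1)
X(4)*(a(9) + J) = 2*(9 + 1) = 2*10 = 20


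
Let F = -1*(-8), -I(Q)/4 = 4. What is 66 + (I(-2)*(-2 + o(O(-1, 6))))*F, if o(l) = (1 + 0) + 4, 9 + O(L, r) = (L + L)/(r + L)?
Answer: -318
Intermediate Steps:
I(Q) = -16 (I(Q) = -4*4 = -16)
O(L, r) = -9 + 2*L/(L + r) (O(L, r) = -9 + (L + L)/(r + L) = -9 + (2*L)/(L + r) = -9 + 2*L/(L + r))
o(l) = 5 (o(l) = 1 + 4 = 5)
F = 8
66 + (I(-2)*(-2 + o(O(-1, 6))))*F = 66 - 16*(-2 + 5)*8 = 66 - 16*3*8 = 66 - 48*8 = 66 - 384 = -318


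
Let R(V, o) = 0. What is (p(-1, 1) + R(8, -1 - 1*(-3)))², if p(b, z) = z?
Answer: 1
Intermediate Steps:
(p(-1, 1) + R(8, -1 - 1*(-3)))² = (1 + 0)² = 1² = 1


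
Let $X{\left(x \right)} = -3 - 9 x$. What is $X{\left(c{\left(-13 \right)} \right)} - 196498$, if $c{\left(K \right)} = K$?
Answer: $-196384$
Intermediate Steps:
$X{\left(c{\left(-13 \right)} \right)} - 196498 = \left(-3 - -117\right) - 196498 = \left(-3 + 117\right) - 196498 = 114 - 196498 = -196384$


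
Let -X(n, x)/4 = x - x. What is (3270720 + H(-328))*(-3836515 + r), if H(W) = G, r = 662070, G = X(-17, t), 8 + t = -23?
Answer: -10382720750400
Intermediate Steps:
t = -31 (t = -8 - 23 = -31)
X(n, x) = 0 (X(n, x) = -4*(x - x) = -4*0 = 0)
G = 0
H(W) = 0
(3270720 + H(-328))*(-3836515 + r) = (3270720 + 0)*(-3836515 + 662070) = 3270720*(-3174445) = -10382720750400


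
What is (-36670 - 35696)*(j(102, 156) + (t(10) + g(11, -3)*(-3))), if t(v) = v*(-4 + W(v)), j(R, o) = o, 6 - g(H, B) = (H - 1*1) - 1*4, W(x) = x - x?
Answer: -8394456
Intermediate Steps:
W(x) = 0
g(H, B) = 11 - H (g(H, B) = 6 - ((H - 1*1) - 1*4) = 6 - ((H - 1) - 4) = 6 - ((-1 + H) - 4) = 6 - (-5 + H) = 6 + (5 - H) = 11 - H)
t(v) = -4*v (t(v) = v*(-4 + 0) = v*(-4) = -4*v)
(-36670 - 35696)*(j(102, 156) + (t(10) + g(11, -3)*(-3))) = (-36670 - 35696)*(156 + (-4*10 + (11 - 1*11)*(-3))) = -72366*(156 + (-40 + (11 - 11)*(-3))) = -72366*(156 + (-40 + 0*(-3))) = -72366*(156 + (-40 + 0)) = -72366*(156 - 40) = -72366*116 = -8394456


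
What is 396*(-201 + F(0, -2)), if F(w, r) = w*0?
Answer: -79596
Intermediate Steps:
F(w, r) = 0
396*(-201 + F(0, -2)) = 396*(-201 + 0) = 396*(-201) = -79596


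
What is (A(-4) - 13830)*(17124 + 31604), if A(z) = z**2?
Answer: -673128592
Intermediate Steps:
(A(-4) - 13830)*(17124 + 31604) = ((-4)**2 - 13830)*(17124 + 31604) = (16 - 13830)*48728 = -13814*48728 = -673128592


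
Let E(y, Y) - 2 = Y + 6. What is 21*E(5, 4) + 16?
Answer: 268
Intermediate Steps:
E(y, Y) = 8 + Y (E(y, Y) = 2 + (Y + 6) = 2 + (6 + Y) = 8 + Y)
21*E(5, 4) + 16 = 21*(8 + 4) + 16 = 21*12 + 16 = 252 + 16 = 268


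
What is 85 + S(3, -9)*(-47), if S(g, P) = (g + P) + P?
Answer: 790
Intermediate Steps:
S(g, P) = g + 2*P (S(g, P) = (P + g) + P = g + 2*P)
85 + S(3, -9)*(-47) = 85 + (3 + 2*(-9))*(-47) = 85 + (3 - 18)*(-47) = 85 - 15*(-47) = 85 + 705 = 790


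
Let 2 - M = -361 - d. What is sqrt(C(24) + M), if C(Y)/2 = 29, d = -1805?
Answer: 2*I*sqrt(346) ≈ 37.202*I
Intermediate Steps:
C(Y) = 58 (C(Y) = 2*29 = 58)
M = -1442 (M = 2 - (-361 - 1*(-1805)) = 2 - (-361 + 1805) = 2 - 1*1444 = 2 - 1444 = -1442)
sqrt(C(24) + M) = sqrt(58 - 1442) = sqrt(-1384) = 2*I*sqrt(346)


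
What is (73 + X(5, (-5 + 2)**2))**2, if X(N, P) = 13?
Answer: 7396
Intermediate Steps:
(73 + X(5, (-5 + 2)**2))**2 = (73 + 13)**2 = 86**2 = 7396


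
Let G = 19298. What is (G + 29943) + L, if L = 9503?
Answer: 58744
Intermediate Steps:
(G + 29943) + L = (19298 + 29943) + 9503 = 49241 + 9503 = 58744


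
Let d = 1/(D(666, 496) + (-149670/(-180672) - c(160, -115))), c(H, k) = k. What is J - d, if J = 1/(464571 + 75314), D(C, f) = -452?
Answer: 16267139919/5465147338115 ≈ 0.0029765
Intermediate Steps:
J = 1/539885 ≈ 1.8522e-6
d = -30112/10122799 (d = 1/(-452 + (-149670/(-180672) - 1*(-115))) = 1/(-452 + (-149670*(-1/180672) + 115)) = 1/(-452 + (24945/30112 + 115)) = 1/(-452 + 3487825/30112) = 1/(-10122799/30112) = -30112/10122799 ≈ -0.0029747)
J - d = 1/539885 - 1*(-30112/10122799) = 1/539885 + 30112/10122799 = 16267139919/5465147338115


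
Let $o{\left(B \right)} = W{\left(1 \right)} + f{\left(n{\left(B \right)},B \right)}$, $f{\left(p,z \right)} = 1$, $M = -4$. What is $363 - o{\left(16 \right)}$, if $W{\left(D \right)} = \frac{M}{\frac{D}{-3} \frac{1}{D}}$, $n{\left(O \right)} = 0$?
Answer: $350$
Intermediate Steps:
$W{\left(D \right)} = 12$ ($W{\left(D \right)} = - \frac{4}{\frac{D}{-3} \frac{1}{D}} = - \frac{4}{D \left(- \frac{1}{3}\right) \frac{1}{D}} = - \frac{4}{- \frac{D}{3} \frac{1}{D}} = - \frac{4}{- \frac{1}{3}} = \left(-4\right) \left(-3\right) = 12$)
$o{\left(B \right)} = 13$ ($o{\left(B \right)} = 12 + 1 = 13$)
$363 - o{\left(16 \right)} = 363 - 13 = 350$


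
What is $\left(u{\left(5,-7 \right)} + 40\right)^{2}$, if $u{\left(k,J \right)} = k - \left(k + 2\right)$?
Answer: $1444$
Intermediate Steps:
$u{\left(k,J \right)} = -2$ ($u{\left(k,J \right)} = k - \left(2 + k\right) = -2$)
$\left(u{\left(5,-7 \right)} + 40\right)^{2} = \left(-2 + 40\right)^{2} = 38^{2} = 1444$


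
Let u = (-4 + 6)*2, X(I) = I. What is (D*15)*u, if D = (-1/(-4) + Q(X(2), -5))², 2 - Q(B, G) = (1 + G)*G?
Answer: 75615/4 ≈ 18904.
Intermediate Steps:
Q(B, G) = 2 - G*(1 + G) (Q(B, G) = 2 - (1 + G)*G = 2 - G*(1 + G))
u = 4 (u = 2*2 = 4)
D = 5041/16 (D = (-1/(-4) + (2 - 1*(-5) - 1*(-5)²))² = (-1*(-¼) + (2 + 5 - 1*25))² = (¼ + (2 + 5 - 25))² = (¼ - 18)² = (-71/4)² = 5041/16 ≈ 315.06)
(D*15)*u = ((5041/16)*15)*4 = (75615/16)*4 = 75615/4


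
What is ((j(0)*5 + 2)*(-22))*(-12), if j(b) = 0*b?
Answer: 528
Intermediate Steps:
j(b) = 0
((j(0)*5 + 2)*(-22))*(-12) = ((0*5 + 2)*(-22))*(-12) = ((0 + 2)*(-22))*(-12) = (2*(-22))*(-12) = -44*(-12) = 528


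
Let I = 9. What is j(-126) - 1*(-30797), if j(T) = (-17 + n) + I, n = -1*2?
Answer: 30787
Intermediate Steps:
n = -2
j(T) = -10 (j(T) = (-17 - 2) + 9 = -19 + 9 = -10)
j(-126) - 1*(-30797) = -10 - 1*(-30797) = -10 + 30797 = 30787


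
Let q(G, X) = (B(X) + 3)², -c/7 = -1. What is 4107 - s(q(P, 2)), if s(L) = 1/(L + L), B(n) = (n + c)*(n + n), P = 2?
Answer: 12493493/3042 ≈ 4107.0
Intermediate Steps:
c = 7 (c = -7*(-1) = 7)
B(n) = 2*n*(7 + n) (B(n) = (n + 7)*(n + n) = (7 + n)*(2*n) = 2*n*(7 + n))
q(G, X) = (3 + 2*X*(7 + X))² (q(G, X) = (2*X*(7 + X) + 3)² = (3 + 2*X*(7 + X))²)
s(L) = 1/(2*L)
4107 - s(q(P, 2)) = 4107 - 1/(2*((3 + 2*2*(7 + 2))²)) = 4107 - 1/(2*((3 + 2*2*9)²)) = 4107 - 1/(2*((3 + 36)²)) = 4107 - 1/(2*(39²)) = 4107 - 1/(2*1521) = 4107 - 1*1/3042 = 4107 - 1/3042 = 12493493/3042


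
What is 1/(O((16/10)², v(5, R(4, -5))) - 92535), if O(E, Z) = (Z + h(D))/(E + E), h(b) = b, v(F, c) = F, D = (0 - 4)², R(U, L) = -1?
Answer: -128/11843955 ≈ -1.0807e-5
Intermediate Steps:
D = 16 (D = (-4)² = 16)
O(E, Z) = (16 + Z)/(2*E) (O(E, Z) = (Z + 16)/(E + E) = (16 + Z)/((2*E)) = (16 + Z)*(1/(2*E)) = (16 + Z)/(2*E))
1/(O((16/10)², v(5, R(4, -5))) - 92535) = 1/((16 + 5)/(2*((16/10)²)) - 92535) = 1/((½)*21/(16*(⅒))² - 92535) = 1/((½)*21/(8/5)² - 92535) = 1/((½)*21/(64/25) - 92535) = 1/((½)*(25/64)*21 - 92535) = 1/(525/128 - 92535) = 1/(-11843955/128) = -128/11843955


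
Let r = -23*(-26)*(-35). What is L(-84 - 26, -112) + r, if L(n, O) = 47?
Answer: -20883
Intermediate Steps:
r = -20930 (r = 598*(-35) = -20930)
L(-84 - 26, -112) + r = 47 - 20930 = -20883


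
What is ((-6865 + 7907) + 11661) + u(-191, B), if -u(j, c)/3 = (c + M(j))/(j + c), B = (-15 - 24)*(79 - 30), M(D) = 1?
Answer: 13347988/1051 ≈ 12700.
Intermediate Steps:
B = -1911 (B = -39*49 = -1911)
u(j, c) = -3*(1 + c)/(c + j) (u(j, c) = -3*(c + 1)/(j + c) = -3*(1 + c)/(c + j))
((-6865 + 7907) + 11661) + u(-191, B) = ((-6865 + 7907) + 11661) + 3*(-1 - 1*(-1911))/(-1911 - 191) = (1042 + 11661) + 3*(-1 + 1911)/(-2102) = 12703 + 3*(-1/2102)*1910 = 12703 - 2865/1051 = 13347988/1051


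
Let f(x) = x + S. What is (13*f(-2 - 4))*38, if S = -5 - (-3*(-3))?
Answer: -9880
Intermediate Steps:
S = -14 (S = -5 - 9 = -14)
f(x) = -14 + x (f(x) = x - 14 = -14 + x)
(13*f(-2 - 4))*38 = (13*(-14 + (-2 - 4)))*38 = (13*(-14 - 6))*38 = (13*(-20))*38 = -260*38 = -9880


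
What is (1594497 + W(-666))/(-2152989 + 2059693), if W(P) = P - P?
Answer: -1594497/93296 ≈ -17.091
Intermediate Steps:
W(P) = 0
(1594497 + W(-666))/(-2152989 + 2059693) = (1594497 + 0)/(-2152989 + 2059693) = 1594497/(-93296) = 1594497*(-1/93296) = -1594497/93296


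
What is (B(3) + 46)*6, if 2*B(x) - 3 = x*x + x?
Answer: 321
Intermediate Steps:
B(x) = 3/2 + x/2 + x²/2 (B(x) = 3/2 + (x*x + x)/2 = 3/2 + (x² + x)/2 = 3/2 + (x + x²)/2 = 3/2 + (x/2 + x²/2) = 3/2 + x/2 + x²/2)
(B(3) + 46)*6 = ((3/2 + (½)*3 + (½)*3²) + 46)*6 = ((3/2 + 3/2 + (½)*9) + 46)*6 = ((3/2 + 3/2 + 9/2) + 46)*6 = (15/2 + 46)*6 = (107/2)*6 = 321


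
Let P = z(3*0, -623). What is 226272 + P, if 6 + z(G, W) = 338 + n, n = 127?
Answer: 226731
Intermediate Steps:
z(G, W) = 459 (z(G, W) = -6 + (338 + 127) = -6 + 465 = 459)
P = 459
226272 + P = 226272 + 459 = 226731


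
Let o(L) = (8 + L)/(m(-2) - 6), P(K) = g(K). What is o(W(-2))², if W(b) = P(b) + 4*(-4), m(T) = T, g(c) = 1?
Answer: 49/64 ≈ 0.76563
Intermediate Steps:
P(K) = 1
W(b) = -15 (W(b) = 1 + 4*(-4) = 1 - 16 = -15)
o(L) = -1 - L/8 (o(L) = (8 + L)/(-2 - 6) = (8 + L)/(-8) = (8 + L)*(-⅛) = -1 - L/8)
o(W(-2))² = (-1 - ⅛*(-15))² = (-1 + 15/8)² = (7/8)² = 49/64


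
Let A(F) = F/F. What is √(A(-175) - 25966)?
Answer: 3*I*√2885 ≈ 161.14*I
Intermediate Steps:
A(F) = 1
√(A(-175) - 25966) = √(1 - 25966) = √(-25965) = 3*I*√2885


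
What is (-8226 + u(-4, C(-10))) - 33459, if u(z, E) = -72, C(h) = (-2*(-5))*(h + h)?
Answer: -41757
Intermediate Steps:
C(h) = 20*h (C(h) = 10*(2*h) = 20*h)
(-8226 + u(-4, C(-10))) - 33459 = (-8226 - 72) - 33459 = -8298 - 33459 = -41757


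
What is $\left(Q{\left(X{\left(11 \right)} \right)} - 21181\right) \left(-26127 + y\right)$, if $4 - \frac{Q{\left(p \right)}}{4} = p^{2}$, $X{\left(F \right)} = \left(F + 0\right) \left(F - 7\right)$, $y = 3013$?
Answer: $668202626$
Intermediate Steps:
$X{\left(F \right)} = F \left(-7 + F\right)$
$Q{\left(p \right)} = 16 - 4 p^{2}$
$\left(Q{\left(X{\left(11 \right)} \right)} - 21181\right) \left(-26127 + y\right) = \left(\left(16 - 4 \left(11 \left(-7 + 11\right)\right)^{2}\right) - 21181\right) \left(-26127 + 3013\right) = \left(\left(16 - 4 \left(11 \cdot 4\right)^{2}\right) - 21181\right) \left(-23114\right) = \left(\left(16 - 4 \cdot 44^{2}\right) - 21181\right) \left(-23114\right) = \left(\left(16 - 7744\right) - 21181\right) \left(-23114\right) = \left(-7728 - 21181\right) \left(-23114\right) = \left(-28909\right) \left(-23114\right) = 668202626$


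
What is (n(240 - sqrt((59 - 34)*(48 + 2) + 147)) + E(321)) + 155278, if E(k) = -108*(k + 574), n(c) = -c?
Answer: 58378 + sqrt(1397) ≈ 58415.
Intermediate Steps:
E(k) = -61992 - 108*k (E(k) = -108*(574 + k) = -61992 - 108*k)
(n(240 - sqrt((59 - 34)*(48 + 2) + 147)) + E(321)) + 155278 = (-(240 - sqrt((59 - 34)*(48 + 2) + 147)) + (-61992 - 108*321)) + 155278 = (-(240 - sqrt(25*50 + 147)) + (-61992 - 34668)) + 155278 = (-(240 - sqrt(1250 + 147)) - 96660) + 155278 = (-(240 - sqrt(1397)) - 96660) + 155278 = ((-240 + sqrt(1397)) - 96660) + 155278 = (-96900 + sqrt(1397)) + 155278 = 58378 + sqrt(1397)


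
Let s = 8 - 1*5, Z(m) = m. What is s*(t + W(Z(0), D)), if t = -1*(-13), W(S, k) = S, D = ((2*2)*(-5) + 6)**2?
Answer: 39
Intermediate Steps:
D = 196 (D = (4*(-5) + 6)**2 = (-20 + 6)**2 = (-14)**2 = 196)
s = 3 (s = 8 - 5 = 3)
t = 13
s*(t + W(Z(0), D)) = 3*(13 + 0) = 3*13 = 39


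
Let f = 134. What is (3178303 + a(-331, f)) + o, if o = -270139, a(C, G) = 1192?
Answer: 2909356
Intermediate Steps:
(3178303 + a(-331, f)) + o = (3178303 + 1192) - 270139 = 3179495 - 270139 = 2909356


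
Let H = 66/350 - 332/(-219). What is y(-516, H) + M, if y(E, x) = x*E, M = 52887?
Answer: 664395181/12775 ≈ 52007.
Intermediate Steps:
H = 65327/38325 (H = 66*(1/350) - 332*(-1/219) = 33/175 + 332/219 = 65327/38325 ≈ 1.7046)
y(E, x) = E*x
y(-516, H) + M = -516*65327/38325 + 52887 = -11236244/12775 + 52887 = 664395181/12775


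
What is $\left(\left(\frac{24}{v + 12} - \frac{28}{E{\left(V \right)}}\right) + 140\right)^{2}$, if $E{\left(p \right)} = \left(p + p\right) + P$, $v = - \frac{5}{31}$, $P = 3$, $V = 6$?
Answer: $\frac{595341869056}{30305025} \approx 19645.0$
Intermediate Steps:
$v = - \frac{5}{31}$ ($v = \left(-5\right) \frac{1}{31} = - \frac{5}{31} \approx -0.16129$)
$E{\left(p \right)} = 3 + 2 p$ ($E{\left(p \right)} = \left(p + p\right) + 3 = 2 p + 3 = 3 + 2 p$)
$\left(\left(\frac{24}{v + 12} - \frac{28}{E{\left(V \right)}}\right) + 140\right)^{2} = \left(\left(\frac{24}{- \frac{5}{31} + 12} - \frac{28}{3 + 2 \cdot 6}\right) + 140\right)^{2} = \left(\left(\frac{24}{\frac{367}{31}} - \frac{28}{3 + 12}\right) + 140\right)^{2} = \left(\left(24 \cdot \frac{31}{367} - \frac{28}{15}\right) + 140\right)^{2} = \left(\left(\frac{744}{367} - \frac{28}{15}\right) + 140\right)^{2} = \left(\frac{884}{5505} + 140\right)^{2} = \left(\frac{771584}{5505}\right)^{2} = \frac{595341869056}{30305025}$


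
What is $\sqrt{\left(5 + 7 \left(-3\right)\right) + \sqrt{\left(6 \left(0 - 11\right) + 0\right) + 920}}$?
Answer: $\sqrt{-16 + \sqrt{854}} \approx 3.6364$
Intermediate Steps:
$\sqrt{\left(5 + 7 \left(-3\right)\right) + \sqrt{\left(6 \left(0 - 11\right) + 0\right) + 920}} = \sqrt{\left(5 - 21\right) + \sqrt{\left(6 \left(-11\right) + 0\right) + 920}} = \sqrt{-16 + \sqrt{\left(-66 + 0\right) + 920}} = \sqrt{-16 + \sqrt{-66 + 920}} = \sqrt{-16 + \sqrt{854}}$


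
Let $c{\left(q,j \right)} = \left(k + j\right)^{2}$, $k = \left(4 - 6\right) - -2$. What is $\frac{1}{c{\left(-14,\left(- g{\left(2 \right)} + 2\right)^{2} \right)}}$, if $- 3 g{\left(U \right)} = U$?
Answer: $\frac{81}{4096} \approx 0.019775$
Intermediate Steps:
$k = 0$ ($k = \left(4 - 6\right) + 2 = -2 + 2 = 0$)
$g{\left(U \right)} = - \frac{U}{3}$
$c{\left(q,j \right)} = j^{2}$ ($c{\left(q,j \right)} = \left(0 + j\right)^{2} = j^{2}$)
$\frac{1}{c{\left(-14,\left(- g{\left(2 \right)} + 2\right)^{2} \right)}} = \frac{1}{\left(\left(- \frac{\left(-1\right) 2}{3} + 2\right)^{2}\right)^{2}} = \frac{1}{\left(\left(\left(-1\right) \left(- \frac{2}{3}\right) + 2\right)^{2}\right)^{2}} = \frac{1}{\left(\left(\frac{2}{3} + 2\right)^{2}\right)^{2}} = \frac{1}{\left(\left(\frac{8}{3}\right)^{2}\right)^{2}} = \frac{1}{\left(\frac{64}{9}\right)^{2}} = \frac{1}{\frac{4096}{81}} = \frac{81}{4096}$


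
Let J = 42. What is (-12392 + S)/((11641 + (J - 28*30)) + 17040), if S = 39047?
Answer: 26655/27883 ≈ 0.95596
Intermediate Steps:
(-12392 + S)/((11641 + (J - 28*30)) + 17040) = (-12392 + 39047)/((11641 + (42 - 28*30)) + 17040) = 26655/((11641 + (42 - 840)) + 17040) = 26655/((11641 - 798) + 17040) = 26655/(10843 + 17040) = 26655/27883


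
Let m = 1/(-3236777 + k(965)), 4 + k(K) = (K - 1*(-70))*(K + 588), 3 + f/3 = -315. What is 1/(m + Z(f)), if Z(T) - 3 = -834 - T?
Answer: 1629426/200419397 ≈ 0.0081301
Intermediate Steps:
f = -954 (f = -9 + 3*(-315) = -9 - 945 = -954)
k(K) = -4 + (70 + K)*(588 + K) (k(K) = -4 + (K - 1*(-70))*(K + 588) = -4 + (K + 70)*(588 + K) = -4 + (70 + K)*(588 + K))
Z(T) = -831 - T (Z(T) = 3 + (-834 - T) = -831 - T)
m = -1/1629426 (m = 1/(-3236777 + (41156 + 965² + 658*965)) = 1/(-3236777 + (41156 + 931225 + 634970)) = 1/(-3236777 + 1607351) = 1/(-1629426) = -1/1629426 ≈ -6.1371e-7)
1/(m + Z(f)) = 1/(-1/1629426 + (-831 - 1*(-954))) = 1/(-1/1629426 + (-831 + 954)) = 1/(-1/1629426 + 123) = 1/(200419397/1629426) = 1629426/200419397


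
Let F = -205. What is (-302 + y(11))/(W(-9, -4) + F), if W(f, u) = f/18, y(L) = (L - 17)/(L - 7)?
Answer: 607/411 ≈ 1.4769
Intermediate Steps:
y(L) = (-17 + L)/(-7 + L)
W(f, u) = f/18 (W(f, u) = f*(1/18) = f/18)
(-302 + y(11))/(W(-9, -4) + F) = (-302 + (-17 + 11)/(-7 + 11))/((1/18)*(-9) - 205) = (-302 - 6/4)/(-1/2 - 205) = (-302 + (1/4)*(-6))/(-411/2) = (-302 - 3/2)*(-2/411) = -607/2*(-2/411) = 607/411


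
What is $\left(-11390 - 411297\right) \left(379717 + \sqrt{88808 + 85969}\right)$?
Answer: $-160501439579 - 422687 \sqrt{174777} \approx -1.6068 \cdot 10^{11}$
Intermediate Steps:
$\left(-11390 - 411297\right) \left(379717 + \sqrt{88808 + 85969}\right) = - 422687 \left(379717 + \sqrt{174777}\right) = -160501439579 - 422687 \sqrt{174777}$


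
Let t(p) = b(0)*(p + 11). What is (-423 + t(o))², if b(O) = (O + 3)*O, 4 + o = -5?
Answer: 178929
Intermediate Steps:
o = -9 (o = -4 - 5 = -9)
b(O) = O*(3 + O) (b(O) = (3 + O)*O = O*(3 + O))
t(p) = 0 (t(p) = (0*(3 + 0))*(p + 11) = (0*3)*(11 + p) = 0*(11 + p) = 0)
(-423 + t(o))² = (-423 + 0)² = (-423)² = 178929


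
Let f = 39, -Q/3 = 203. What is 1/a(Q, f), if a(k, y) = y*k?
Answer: -1/23751 ≈ -4.2103e-5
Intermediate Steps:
Q = -609 (Q = -3*203 = -609)
a(k, y) = k*y
1/a(Q, f) = 1/(-609*39) = 1/(-23751) = -1/23751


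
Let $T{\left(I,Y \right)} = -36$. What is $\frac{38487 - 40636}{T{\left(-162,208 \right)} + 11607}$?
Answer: $- \frac{307}{1653} \approx -0.18572$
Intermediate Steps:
$\frac{38487 - 40636}{T{\left(-162,208 \right)} + 11607} = \frac{38487 - 40636}{-36 + 11607} = - \frac{2149}{11571} = \left(-2149\right) \frac{1}{11571} = - \frac{307}{1653}$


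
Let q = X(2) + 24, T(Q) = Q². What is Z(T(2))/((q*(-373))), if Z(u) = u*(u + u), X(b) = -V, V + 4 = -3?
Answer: -32/11563 ≈ -0.0027674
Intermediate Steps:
V = -7 (V = -4 - 3 = -7)
X(b) = 7 (X(b) = -1*(-7) = 7)
q = 31 (q = 7 + 24 = 31)
Z(u) = 2*u² (Z(u) = u*(2*u) = 2*u²)
Z(T(2))/((q*(-373))) = (2*(2²)²)/((31*(-373))) = (2*4²)/(-11563) = (2*16)*(-1/11563) = 32*(-1/11563) = -32/11563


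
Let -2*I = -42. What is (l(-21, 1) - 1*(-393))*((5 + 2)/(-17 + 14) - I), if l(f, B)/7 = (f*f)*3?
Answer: -225260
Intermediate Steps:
I = 21 (I = -½*(-42) = 21)
l(f, B) = 21*f² (l(f, B) = 7*((f*f)*3) = 7*(f²*3) = 7*(3*f²) = 21*f²)
(l(-21, 1) - 1*(-393))*((5 + 2)/(-17 + 14) - I) = (21*(-21)² - 1*(-393))*((5 + 2)/(-17 + 14) - 1*21) = (21*441 + 393)*(7/(-3) - 21) = (9261 + 393)*(7*(-⅓) - 21) = 9654*(-7/3 - 21) = 9654*(-70/3) = -225260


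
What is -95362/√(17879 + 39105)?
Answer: -47681*√14246/14246 ≈ -399.48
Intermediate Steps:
-95362/√(17879 + 39105) = -95362*√14246/28492 = -47681*√14246/14246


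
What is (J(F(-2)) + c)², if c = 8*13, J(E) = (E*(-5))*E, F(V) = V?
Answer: 7056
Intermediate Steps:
J(E) = -5*E² (J(E) = (-5*E)*E = -5*E²)
c = 104
(J(F(-2)) + c)² = (-5*(-2)² + 104)² = (-5*4 + 104)² = (-20 + 104)² = 84² = 7056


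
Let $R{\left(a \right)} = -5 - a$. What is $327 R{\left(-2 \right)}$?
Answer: $-981$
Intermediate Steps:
$327 R{\left(-2 \right)} = 327 \left(-5 - -2\right) = 327 \left(-5 + 2\right) = 327 \left(-3\right) = -981$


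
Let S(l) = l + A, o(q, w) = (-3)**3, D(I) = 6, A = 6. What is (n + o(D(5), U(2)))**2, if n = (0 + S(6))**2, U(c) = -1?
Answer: 13689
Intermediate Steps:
o(q, w) = -27
S(l) = 6 + l (S(l) = l + 6 = 6 + l)
n = 144 (n = (0 + (6 + 6))**2 = (0 + 12)**2 = 12**2 = 144)
(n + o(D(5), U(2)))**2 = (144 - 27)**2 = 117**2 = 13689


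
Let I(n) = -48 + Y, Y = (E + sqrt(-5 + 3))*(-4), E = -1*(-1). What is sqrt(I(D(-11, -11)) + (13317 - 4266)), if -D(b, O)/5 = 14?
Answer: sqrt(8999 - 4*I*sqrt(2)) ≈ 94.863 - 0.0298*I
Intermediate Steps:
D(b, O) = -70 (D(b, O) = -5*14 = -70)
E = 1
Y = -4 - 4*I*sqrt(2) (Y = (1 + sqrt(-5 + 3))*(-4) = (1 + sqrt(-2))*(-4) = (1 + I*sqrt(2))*(-4) = -4 - 4*I*sqrt(2) ≈ -4.0 - 5.6569*I)
I(n) = -52 - 4*I*sqrt(2) (I(n) = -48 + (-4 - 4*I*sqrt(2)) = -52 - 4*I*sqrt(2))
sqrt(I(D(-11, -11)) + (13317 - 4266)) = sqrt((-52 - 4*I*sqrt(2)) + (13317 - 4266)) = sqrt((-52 - 4*I*sqrt(2)) + 9051) = sqrt(8999 - 4*I*sqrt(2))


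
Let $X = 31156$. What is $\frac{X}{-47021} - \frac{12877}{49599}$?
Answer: $- \frac{2150795861}{2332194579} \approx -0.92222$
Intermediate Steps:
$\frac{X}{-47021} - \frac{12877}{49599} = \frac{31156}{-47021} - \frac{12877}{49599} = 31156 \left(- \frac{1}{47021}\right) - \frac{12877}{49599} = - \frac{31156}{47021} - \frac{12877}{49599} = - \frac{2150795861}{2332194579}$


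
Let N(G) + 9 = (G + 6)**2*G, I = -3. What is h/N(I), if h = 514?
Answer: -257/18 ≈ -14.278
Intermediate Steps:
N(G) = -9 + G*(6 + G)**2 (N(G) = -9 + (G + 6)**2*G = -9 + (6 + G)**2*G = -9 + G*(6 + G)**2)
h/N(I) = 514/(-9 - 3*(6 - 3)**2) = 514/(-9 - 3*3**2) = 514/(-9 - 3*9) = 514/(-9 - 27) = 514/(-36) = 514*(-1/36) = -257/18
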